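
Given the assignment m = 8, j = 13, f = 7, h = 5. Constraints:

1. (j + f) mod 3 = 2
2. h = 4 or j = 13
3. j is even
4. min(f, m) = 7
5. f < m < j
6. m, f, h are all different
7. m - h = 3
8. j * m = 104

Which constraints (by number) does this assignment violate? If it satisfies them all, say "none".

Constraint 3 does not hold.

1. j + f = 20; 20 mod 3 = 2  ✓
2. h = 5 ≠ 4, but j = 13 = 13 (second disjunct)  ✓
3. j = 13 is odd  ✗
4. min(7, 8) = 7  ✓
5. values 7 < 8 < 13  ✓
6. values 8, 7, 5 are pairwise distinct  ✓
7. m - h = 8 - 5 = 3  ✓
8. j * m = 13 * 8 = 104  ✓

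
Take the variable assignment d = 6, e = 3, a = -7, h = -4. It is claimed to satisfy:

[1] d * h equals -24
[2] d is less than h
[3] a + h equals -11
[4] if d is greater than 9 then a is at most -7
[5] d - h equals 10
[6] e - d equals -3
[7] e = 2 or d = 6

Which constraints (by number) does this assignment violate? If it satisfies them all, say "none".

[1] d * h = 6 * (-4) = -24 — holds.
[2] d = 6, h = -4; 6 ≥ -4 (want <) — does not hold.
[3] a + h = -7 + (-4) = -11 — holds.
[4] d = 6, not > 9; antecedent false, conditional vacuously true — holds.
[5] d - h = 6 - (-4) = 10 — holds.
[6] e - d = 3 - 6 = -3 — holds.
[7] e = 3 ≠ 2, but d = 6 = 6 (second disjunct) — holds.

No — constraint 2 is not satisfied.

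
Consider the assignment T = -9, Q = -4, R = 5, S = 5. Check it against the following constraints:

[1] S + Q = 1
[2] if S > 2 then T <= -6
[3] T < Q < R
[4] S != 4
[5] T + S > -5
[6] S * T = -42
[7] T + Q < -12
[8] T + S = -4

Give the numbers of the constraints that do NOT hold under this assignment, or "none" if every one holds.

[1] S + Q = 5 + (-4) = 1  true
[2] S = 5 > 2, so we need T ≤ -6; T = -9 ≤ -6  true
[3] values -9 < -4 < 5  true
[4] S = 5, and 5 ≠ 4  true
[5] T + S = -9 + 5 = -4; -4 > -5  true
[6] S * T = 5 * (-9) = -45, not -42  false
[7] T + Q = -9 + (-4) = -13; -13 < -12  true
[8] T + S = -9 + 5 = -4  true

No — constraint 6 is not satisfied.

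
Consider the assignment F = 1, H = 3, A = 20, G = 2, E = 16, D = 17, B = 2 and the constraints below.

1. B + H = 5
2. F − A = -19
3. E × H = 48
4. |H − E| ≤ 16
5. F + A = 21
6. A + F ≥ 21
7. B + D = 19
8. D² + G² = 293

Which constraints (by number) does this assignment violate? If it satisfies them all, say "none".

No violations.

1. B + H = 2 + 3 = 5  OK
2. F − A = 1 − 20 = -19  OK
3. E × H = 16 × 3 = 48  OK
4. |3 − 16| = 13; 13 ≤ 16  OK
5. F + A = 1 + 20 = 21  OK
6. A + F = 20 + 1 = 21; 21 ≥ 21  OK
7. B + D = 2 + 17 = 19  OK
8. D² + G² = 17² + 2² = 289 + 4 = 293  OK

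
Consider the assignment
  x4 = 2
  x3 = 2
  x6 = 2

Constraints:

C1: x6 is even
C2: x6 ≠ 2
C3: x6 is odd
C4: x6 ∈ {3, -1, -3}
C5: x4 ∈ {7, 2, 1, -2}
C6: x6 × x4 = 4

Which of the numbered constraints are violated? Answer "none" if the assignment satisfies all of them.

No — constraints 2, 3, and 4 are not satisfied.

C1: x6 = 2 is even  yes
C2: x6 = 2, but 2 is required to differ  no
C3: x6 = 2 is even  no
C4: x6 = 2 is not in {3, -1, -3}  no
C5: x4 = 2 is in {7, 2, 1, -2}  yes
C6: x6 × x4 = 2 × 2 = 4  yes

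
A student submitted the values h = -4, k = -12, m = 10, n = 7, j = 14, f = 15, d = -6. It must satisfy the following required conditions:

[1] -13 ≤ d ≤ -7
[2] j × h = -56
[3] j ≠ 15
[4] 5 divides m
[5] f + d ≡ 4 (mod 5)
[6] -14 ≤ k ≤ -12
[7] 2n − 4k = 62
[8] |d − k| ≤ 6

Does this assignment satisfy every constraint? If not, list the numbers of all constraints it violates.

[1] d = -6 is outside [-13, -7] — does not hold.
[2] j × h = 14 × (-4) = -56 — holds.
[3] j = 14, and 14 ≠ 15 — holds.
[4] 10 / 5 = 2, so 5 divides 10 — holds.
[5] f + d = 9; 9 mod 5 = 4 — holds.
[6] k = -12 lies in [-14, -12] — holds.
[7] 2n − 4k = 2(7) − 4(-12) = 62 — holds.
[8] |-6 − (-12)| = 6; 6 ≤ 6 — holds.

Violated: 1.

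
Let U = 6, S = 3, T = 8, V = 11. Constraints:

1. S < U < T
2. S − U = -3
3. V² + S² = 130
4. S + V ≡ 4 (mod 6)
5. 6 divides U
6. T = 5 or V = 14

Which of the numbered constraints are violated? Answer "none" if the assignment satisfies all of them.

Violated: 4, 6.

1. values 3 < 6 < 8 — holds.
2. S − U = 3 − 6 = -3 — holds.
3. V² + S² = 11² + 3² = 121 + 9 = 130 — holds.
4. S + V = 14; 14 mod 6 = 2, not 4 — fails.
5. 6 / 6 = 1, so 6 divides 6 — holds.
6. T = 8 ≠ 5 and V = 11 ≠ 14; both disjuncts false — fails.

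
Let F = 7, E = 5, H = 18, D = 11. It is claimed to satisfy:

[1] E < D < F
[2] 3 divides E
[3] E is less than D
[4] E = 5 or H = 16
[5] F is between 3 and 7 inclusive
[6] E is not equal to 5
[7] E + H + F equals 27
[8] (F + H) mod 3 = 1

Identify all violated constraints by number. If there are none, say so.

[1] values 5, 11, 7; D = 11 is not < F = 7  false
[2] 5 = 3*1 + 2, so 3 does not divide 5  false
[3] E = 5, D = 11; 5 < 11  true
[4] E = 5 = 5 (first disjunct)  true
[5] F = 7 lies in [3, 7]  true
[6] E = 5, but 5 is required to differ  false
[7] E + H + F = 5 + 18 + 7 = 30, not 27  false
[8] F + H = 25; 25 mod 3 = 1  true

Violated: 1, 2, 6, 7.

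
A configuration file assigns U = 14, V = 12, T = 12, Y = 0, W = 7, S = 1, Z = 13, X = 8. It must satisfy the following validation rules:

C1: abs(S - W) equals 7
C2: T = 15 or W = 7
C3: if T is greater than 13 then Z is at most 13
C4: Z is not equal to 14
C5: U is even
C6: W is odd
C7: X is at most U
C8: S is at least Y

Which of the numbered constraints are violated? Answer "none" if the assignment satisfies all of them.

C1: abs(1 - 7) = 6, not 7  FAIL
C2: T = 12 ≠ 15, but W = 7 = 7 (second disjunct)  OK
C3: T = 12, not > 13; antecedent false, conditional vacuously true  OK
C4: Z = 13, and 13 ≠ 14  OK
C5: U = 14 is even  OK
C6: W = 7 is odd  OK
C7: X = 8, U = 14; 8 ≤ 14  OK
C8: S = 1, Y = 0; 1 ≥ 0  OK

Constraint 1 is violated.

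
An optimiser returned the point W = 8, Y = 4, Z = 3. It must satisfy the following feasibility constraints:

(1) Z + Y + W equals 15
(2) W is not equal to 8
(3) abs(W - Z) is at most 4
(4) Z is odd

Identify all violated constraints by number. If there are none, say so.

No — constraints 2, 3 are not satisfied.

(1) Z + Y + W = 3 + 4 + 8 = 15  ✓
(2) W = 8, but 8 is required to differ  ✗
(3) abs(8 - 3) = 5; 5 > 4, exceeds bound 4  ✗
(4) Z = 3 is odd  ✓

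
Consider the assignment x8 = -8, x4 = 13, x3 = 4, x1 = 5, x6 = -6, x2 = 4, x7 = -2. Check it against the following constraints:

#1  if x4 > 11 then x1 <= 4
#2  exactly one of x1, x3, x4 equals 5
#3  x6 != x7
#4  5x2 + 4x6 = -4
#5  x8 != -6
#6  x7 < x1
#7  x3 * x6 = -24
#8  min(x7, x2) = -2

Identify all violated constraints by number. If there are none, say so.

The assignment fails constraint 1.

#1 x4 = 13 > 11, so we need x1 ≤ 4; but x1 = 5 > 4 — fails.
#2 x1=5, x3=4, x4=13; 1 of them equals 5 — holds.
#3 x6 = -6, x7 = -2; distinct — holds.
#4 5x2 + 4x6 = 5(4) + 4(-6) = -4 — holds.
#5 x8 = -8, and -8 ≠ -6 — holds.
#6 x7 = -2, x1 = 5; -2 < 5 — holds.
#7 x3 * x6 = 4 * (-6) = -24 — holds.
#8 min(-2, 4) = -2 — holds.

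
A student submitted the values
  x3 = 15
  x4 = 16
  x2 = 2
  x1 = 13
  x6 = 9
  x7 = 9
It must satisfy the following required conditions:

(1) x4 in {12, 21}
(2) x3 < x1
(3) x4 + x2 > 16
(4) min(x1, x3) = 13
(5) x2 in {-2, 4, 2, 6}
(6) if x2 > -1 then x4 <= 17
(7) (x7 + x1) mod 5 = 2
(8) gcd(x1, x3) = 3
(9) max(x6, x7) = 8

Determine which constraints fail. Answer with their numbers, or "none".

(1) x4 = 16 is not in {12, 21}  no
(2) x3 = 15, x1 = 13; 15 ≥ 13 (want <)  no
(3) x4 + x2 = 16 + 2 = 18; 18 > 16  yes
(4) min(13, 15) = 13  yes
(5) x2 = 2 is in {-2, 4, 2, 6}  yes
(6) x2 = 2 > -1, so we need x4 ≤ 17; x4 = 16 ≤ 17  yes
(7) x7 + x1 = 22; 22 mod 5 = 2  yes
(8) gcd(13, 15) = 1, not 3  no
(9) max(9, 9) = 9, not 8  no

Violated: 1, 2, 8, 9.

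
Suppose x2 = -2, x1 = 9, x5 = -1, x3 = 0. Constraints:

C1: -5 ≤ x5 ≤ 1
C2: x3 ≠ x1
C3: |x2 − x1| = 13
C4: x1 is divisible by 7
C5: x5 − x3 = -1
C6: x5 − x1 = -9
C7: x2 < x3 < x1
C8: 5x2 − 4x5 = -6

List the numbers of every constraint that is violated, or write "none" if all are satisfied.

C1: x5 = -1 lies in [-5, 1]  OK
C2: x3 = 0, x1 = 9; distinct  OK
C3: |-2 − 9| = 11, not 13  FAIL
C4: 9 = 7×1 + 2, so 7 does not divide 9  FAIL
C5: x5 − x3 = -1 − 0 = -1  OK
C6: x5 − x1 = -1 − 9 = -10, not -9  FAIL
C7: values -2 < 0 < 9  OK
C8: 5x2 − 4x5 = 5(-2) − 4(-1) = -6  OK

No — constraints 3, 4, and 6 are not satisfied.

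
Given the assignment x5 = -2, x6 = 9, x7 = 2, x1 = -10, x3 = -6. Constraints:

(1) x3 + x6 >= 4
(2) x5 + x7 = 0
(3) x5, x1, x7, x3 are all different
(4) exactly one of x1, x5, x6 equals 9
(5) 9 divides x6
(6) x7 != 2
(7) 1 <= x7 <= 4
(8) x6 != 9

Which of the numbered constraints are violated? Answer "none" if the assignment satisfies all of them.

(1) x3 + x6 = -6 + 9 = 3; 3 < 4, bound 4 not met — does not hold.
(2) x5 + x7 = -2 + 2 = 0 — holds.
(3) values -2, -10, 2, -6 are pairwise distinct — holds.
(4) x1=-10, x5=-2, x6=9; 1 of them equals 9 — holds.
(5) 9 / 9 = 1, so 9 divides 9 — holds.
(6) x7 = 2, but 2 is required to differ — does not hold.
(7) x7 = 2 lies in [1, 4] — holds.
(8) x6 = 9, but 9 is required to differ — does not hold.

Constraints 1, 6, 8 are violated.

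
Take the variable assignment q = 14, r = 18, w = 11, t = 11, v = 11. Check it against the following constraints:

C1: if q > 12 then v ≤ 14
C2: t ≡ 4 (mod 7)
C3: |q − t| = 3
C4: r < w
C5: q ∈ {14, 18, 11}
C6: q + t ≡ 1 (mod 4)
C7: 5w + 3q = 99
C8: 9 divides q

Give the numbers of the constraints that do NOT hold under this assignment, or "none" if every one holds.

C1: q = 14 > 12, so we need v ≤ 14; v = 11 ≤ 14 — holds.
C2: 11 mod 7 = 4 — holds.
C3: |14 − 11| = 3 — holds.
C4: r = 18, w = 11; 18 ≥ 11 (want <) — does not hold.
C5: q = 14 is in {14, 18, 11} — holds.
C6: q + t = 25; 25 mod 4 = 1 — holds.
C7: 5w + 3q = 5(11) + 3(14) = 97, not 99 — does not hold.
C8: 14 = 9×1 + 5, so 9 does not divide 14 — does not hold.

No — constraints 4, 7, 8 are not satisfied.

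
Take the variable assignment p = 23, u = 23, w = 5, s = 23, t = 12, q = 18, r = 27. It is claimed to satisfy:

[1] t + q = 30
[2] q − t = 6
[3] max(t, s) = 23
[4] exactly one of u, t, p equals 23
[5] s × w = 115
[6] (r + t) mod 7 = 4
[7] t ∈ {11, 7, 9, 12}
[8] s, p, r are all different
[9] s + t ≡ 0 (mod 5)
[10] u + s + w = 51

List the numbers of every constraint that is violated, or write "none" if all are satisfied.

[1] t + q = 12 + 18 = 30 — holds.
[2] q − t = 18 − 12 = 6 — holds.
[3] max(12, 23) = 23 — holds.
[4] u=23, t=12, p=23; 2 of them equal 23, not exactly one — does not hold.
[5] s × w = 23 × 5 = 115 — holds.
[6] r + t = 39; 39 mod 7 = 4 — holds.
[7] t = 12 is in {11, 7, 9, 12} — holds.
[8] s = p = 23, not all different — does not hold.
[9] s + t = 35; 35 mod 5 = 0 — holds.
[10] u + s + w = 23 + 23 + 5 = 51 — holds.

No — constraints 4 and 8 are not satisfied.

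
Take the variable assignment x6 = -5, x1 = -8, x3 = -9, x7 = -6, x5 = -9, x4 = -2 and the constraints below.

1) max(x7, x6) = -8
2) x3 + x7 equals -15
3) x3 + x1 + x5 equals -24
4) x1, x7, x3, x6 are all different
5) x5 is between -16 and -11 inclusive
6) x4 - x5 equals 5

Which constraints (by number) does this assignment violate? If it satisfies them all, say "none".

The assignment fails constraints 1, 3, 5, and 6.

1) max(-6, -5) = -5, not -8  no
2) x3 + x7 = -9 + (-6) = -15  yes
3) x3 + x1 + x5 = -9 + (-8) + (-9) = -26, not -24  no
4) values -8, -6, -9, -5 are pairwise distinct  yes
5) x5 = -9 is outside [-16, -11]  no
6) x4 - x5 = -2 - (-9) = 7, not 5  no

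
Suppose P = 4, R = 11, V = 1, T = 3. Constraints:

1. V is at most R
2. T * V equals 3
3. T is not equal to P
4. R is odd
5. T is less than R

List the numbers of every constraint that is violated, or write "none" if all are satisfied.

Yes — all constraints hold.

1. V = 1, R = 11; 1 ≤ 11  yes
2. T * V = 3 * 1 = 3  yes
3. T = 3, P = 4; distinct  yes
4. R = 11 is odd  yes
5. T = 3, R = 11; 3 < 11  yes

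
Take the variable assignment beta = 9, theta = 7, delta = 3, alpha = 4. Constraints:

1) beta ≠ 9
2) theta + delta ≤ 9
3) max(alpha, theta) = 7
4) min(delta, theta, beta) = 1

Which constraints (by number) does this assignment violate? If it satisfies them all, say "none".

1) beta = 9, but 9 is required to differ — violated.
2) theta + delta = 7 + 3 = 10; 10 > 9, bound 9 not met — violated.
3) max(4, 7) = 7 — satisfied.
4) min(3, 7, 9) = 3, not 1 — violated.

Violated: 1, 2, and 4.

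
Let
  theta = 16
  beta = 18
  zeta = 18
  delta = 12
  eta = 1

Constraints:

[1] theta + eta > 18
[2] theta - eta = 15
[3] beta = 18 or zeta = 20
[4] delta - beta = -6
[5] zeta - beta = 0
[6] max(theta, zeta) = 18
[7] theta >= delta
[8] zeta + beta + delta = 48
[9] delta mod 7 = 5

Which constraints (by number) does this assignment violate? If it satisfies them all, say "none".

[1] theta + eta = 16 + 1 = 17; 17 ≤ 18, bound 18 not met  false
[2] theta - eta = 16 - 1 = 15  true
[3] beta = 18 = 18 (first disjunct)  true
[4] delta - beta = 12 - 18 = -6  true
[5] zeta - beta = 18 - 18 = 0  true
[6] max(16, 18) = 18  true
[7] theta = 16, delta = 12; 16 ≥ 12  true
[8] zeta + beta + delta = 18 + 18 + 12 = 48  true
[9] 12 mod 7 = 5  true

Constraint 1 does not hold.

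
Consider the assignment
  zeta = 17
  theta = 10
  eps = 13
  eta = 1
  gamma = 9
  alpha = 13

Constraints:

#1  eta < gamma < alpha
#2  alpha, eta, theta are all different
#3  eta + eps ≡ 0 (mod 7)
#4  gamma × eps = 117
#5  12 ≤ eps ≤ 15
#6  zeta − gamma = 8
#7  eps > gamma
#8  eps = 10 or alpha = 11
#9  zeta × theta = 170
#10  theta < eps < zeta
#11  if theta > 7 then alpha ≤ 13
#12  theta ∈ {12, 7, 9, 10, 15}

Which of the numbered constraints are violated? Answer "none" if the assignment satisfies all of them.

#1 values 1 < 9 < 13  yes
#2 values 13, 1, 10 are pairwise distinct  yes
#3 eta + eps = 14; 14 mod 7 = 0  yes
#4 gamma × eps = 9 × 13 = 117  yes
#5 eps = 13 lies in [12, 15]  yes
#6 zeta − gamma = 17 − 9 = 8  yes
#7 eps = 13, gamma = 9; 13 > 9  yes
#8 eps = 13 ≠ 10 and alpha = 13 ≠ 11; both disjuncts false  no
#9 zeta × theta = 17 × 10 = 170  yes
#10 values 10 < 13 < 17  yes
#11 theta = 10 > 7, so we need alpha ≤ 13; alpha = 13 ≤ 13  yes
#12 theta = 10 is in {12, 7, 9, 10, 15}  yes

Violated: 8.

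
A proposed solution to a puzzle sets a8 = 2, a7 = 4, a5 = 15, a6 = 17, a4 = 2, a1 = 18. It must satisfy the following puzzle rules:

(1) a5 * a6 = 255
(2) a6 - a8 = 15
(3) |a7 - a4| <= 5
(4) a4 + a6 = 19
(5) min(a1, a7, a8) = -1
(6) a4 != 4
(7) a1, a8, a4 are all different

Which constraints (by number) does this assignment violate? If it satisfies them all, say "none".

Constraints 5 and 7 are violated.

(1) a5 * a6 = 15 * 17 = 255  ✓
(2) a6 - a8 = 17 - 2 = 15  ✓
(3) |4 - 2| = 2; 2 ≤ 5  ✓
(4) a4 + a6 = 2 + 17 = 19  ✓
(5) min(18, 4, 2) = 2, not -1  ✗
(6) a4 = 2, and 2 ≠ 4  ✓
(7) a8 = a4 = 2, not all different  ✗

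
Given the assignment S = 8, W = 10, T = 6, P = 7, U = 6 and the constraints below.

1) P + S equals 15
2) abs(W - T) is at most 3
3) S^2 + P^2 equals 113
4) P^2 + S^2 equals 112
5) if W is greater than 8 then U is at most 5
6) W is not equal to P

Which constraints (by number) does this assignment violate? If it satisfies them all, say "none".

Constraints 2, 4, 5 do not hold.

1) P + S = 7 + 8 = 15 — holds.
2) abs(10 - 6) = 4; 4 > 3, exceeds bound 3 — fails.
3) S^2 + P^2 = 8^2 + 7^2 = 64 + 49 = 113 — holds.
4) P^2 + S^2 = 7^2 + 8^2 = 49 + 64 = 113, not 112 — fails.
5) W = 10 > 8, so we need U ≤ 5; but U = 6 > 5 — fails.
6) W = 10, P = 7; distinct — holds.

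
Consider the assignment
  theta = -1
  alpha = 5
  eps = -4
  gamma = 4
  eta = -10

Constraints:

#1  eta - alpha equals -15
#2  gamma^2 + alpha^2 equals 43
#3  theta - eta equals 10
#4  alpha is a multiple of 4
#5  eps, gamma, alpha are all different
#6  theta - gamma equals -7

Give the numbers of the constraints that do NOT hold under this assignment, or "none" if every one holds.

#1 eta - alpha = -10 - 5 = -15  ✔
#2 gamma^2 + alpha^2 = 4^2 + 5^2 = 16 + 25 = 41, not 43  ✘
#3 theta - eta = -1 - (-10) = 9, not 10  ✘
#4 5 = 4*1 + 1, so 4 does not divide 5  ✘
#5 values -4, 4, 5 are pairwise distinct  ✔
#6 theta - gamma = -1 - 4 = -5, not -7  ✘

Constraints 2, 3, 4, and 6 are violated.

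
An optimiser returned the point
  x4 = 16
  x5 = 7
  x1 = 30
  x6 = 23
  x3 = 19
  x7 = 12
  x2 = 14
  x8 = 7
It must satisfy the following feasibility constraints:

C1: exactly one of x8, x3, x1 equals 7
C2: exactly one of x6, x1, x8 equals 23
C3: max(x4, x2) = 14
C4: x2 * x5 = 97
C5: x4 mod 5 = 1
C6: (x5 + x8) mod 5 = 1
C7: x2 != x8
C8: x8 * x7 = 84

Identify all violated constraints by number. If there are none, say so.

Constraints 3, 4, and 6 are violated.

C1: x8=7, x3=19, x1=30; 1 of them equals 7  true
C2: x6=23, x1=30, x8=7; 1 of them equals 23  true
C3: max(16, 14) = 16, not 14  false
C4: x2 * x5 = 14 * 7 = 98, not 97  false
C5: 16 mod 5 = 1  true
C6: x5 + x8 = 14; 14 mod 5 = 4, not 1  false
C7: x2 = 14, x8 = 7; distinct  true
C8: x8 * x7 = 7 * 12 = 84  true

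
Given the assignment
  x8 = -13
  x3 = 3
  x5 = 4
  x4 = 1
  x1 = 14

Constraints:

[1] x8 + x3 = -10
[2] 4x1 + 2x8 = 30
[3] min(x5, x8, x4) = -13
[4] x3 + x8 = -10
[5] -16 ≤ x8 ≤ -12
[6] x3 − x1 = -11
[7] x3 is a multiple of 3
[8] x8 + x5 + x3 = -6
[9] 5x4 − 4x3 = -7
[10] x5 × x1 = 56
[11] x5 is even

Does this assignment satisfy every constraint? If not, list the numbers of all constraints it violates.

[1] x8 + x3 = -13 + 3 = -10 — satisfied.
[2] 4x1 + 2x8 = 4(14) + 2(-13) = 30 — satisfied.
[3] min(4, -13, 1) = -13 — satisfied.
[4] x3 + x8 = 3 + (-13) = -10 — satisfied.
[5] x8 = -13 lies in [-16, -12] — satisfied.
[6] x3 − x1 = 3 − 14 = -11 — satisfied.
[7] 3 / 3 = 1, so 3 divides 3 — satisfied.
[8] x8 + x5 + x3 = -13 + 4 + 3 = -6 — satisfied.
[9] 5x4 − 4x3 = 5(1) − 4(3) = -7 — satisfied.
[10] x5 × x1 = 4 × 14 = 56 — satisfied.
[11] x5 = 4 is even — satisfied.

None — every constraint holds.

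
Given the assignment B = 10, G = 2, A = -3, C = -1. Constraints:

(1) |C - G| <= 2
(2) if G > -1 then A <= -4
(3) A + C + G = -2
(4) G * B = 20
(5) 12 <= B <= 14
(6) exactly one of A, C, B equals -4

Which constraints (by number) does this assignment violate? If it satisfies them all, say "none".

No — constraints 1, 2, 5, and 6 are not satisfied.

(1) |-1 - 2| = 3; 3 > 2, exceeds bound 2  false
(2) G = 2 > -1, so we need A ≤ -4; but A = -3 > -4  false
(3) A + C + G = -3 + (-1) + 2 = -2  true
(4) G * B = 2 * 10 = 20  true
(5) B = 10 is outside [12, 14]  false
(6) A=-3, C=-1, B=10; 0 of them equal -4, not exactly one  false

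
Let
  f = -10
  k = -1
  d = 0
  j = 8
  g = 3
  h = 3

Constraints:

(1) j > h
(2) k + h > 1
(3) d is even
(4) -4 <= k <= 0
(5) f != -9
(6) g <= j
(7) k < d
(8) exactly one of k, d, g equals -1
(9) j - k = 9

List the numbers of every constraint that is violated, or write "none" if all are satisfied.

Yes — all constraints hold.

(1) j = 8, h = 3; 8 > 3 — satisfied.
(2) k + h = -1 + 3 = 2; 2 > 1 — satisfied.
(3) d = 0 is even — satisfied.
(4) k = -1 lies in [-4, 0] — satisfied.
(5) f = -10, and -10 ≠ -9 — satisfied.
(6) g = 3, j = 8; 3 ≤ 8 — satisfied.
(7) k = -1, d = 0; -1 < 0 — satisfied.
(8) k=-1, d=0, g=3; 1 of them equals -1 — satisfied.
(9) j - k = 8 - (-1) = 9 — satisfied.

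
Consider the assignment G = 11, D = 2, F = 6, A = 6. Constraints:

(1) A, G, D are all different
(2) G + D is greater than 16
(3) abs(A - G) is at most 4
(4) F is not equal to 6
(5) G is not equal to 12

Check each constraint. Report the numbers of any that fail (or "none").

(1) values 6, 11, 2 are pairwise distinct  ✔
(2) G + D = 11 + 2 = 13; 13 ≤ 16, bound 16 not met  ✘
(3) abs(6 - 11) = 5; 5 > 4, exceeds bound 4  ✘
(4) F = 6, but 6 is required to differ  ✘
(5) G = 11, and 11 ≠ 12  ✔

Constraints 2, 3, 4 are violated.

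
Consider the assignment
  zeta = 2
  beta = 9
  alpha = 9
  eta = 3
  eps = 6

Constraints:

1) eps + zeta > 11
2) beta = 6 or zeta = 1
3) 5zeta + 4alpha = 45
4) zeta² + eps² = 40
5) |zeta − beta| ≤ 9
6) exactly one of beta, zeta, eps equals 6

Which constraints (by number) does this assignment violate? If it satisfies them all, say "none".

1) eps + zeta = 6 + 2 = 8; 8 ≤ 11, bound 11 not met  FAIL
2) beta = 9 ≠ 6 and zeta = 2 ≠ 1; both disjuncts false  FAIL
3) 5zeta + 4alpha = 5(2) + 4(9) = 46, not 45  FAIL
4) zeta² + eps² = 2² + 6² = 4 + 36 = 40  OK
5) |2 − 9| = 7; 7 ≤ 9  OK
6) beta=9, zeta=2, eps=6; 1 of them equals 6  OK

Constraints 1, 2, 3 are violated.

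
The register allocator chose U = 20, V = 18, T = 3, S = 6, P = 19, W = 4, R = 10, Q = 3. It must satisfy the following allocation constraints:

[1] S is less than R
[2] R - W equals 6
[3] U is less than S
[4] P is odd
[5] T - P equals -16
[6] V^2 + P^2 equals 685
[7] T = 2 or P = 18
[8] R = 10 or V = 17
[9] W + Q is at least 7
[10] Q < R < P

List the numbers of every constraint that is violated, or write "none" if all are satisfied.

[1] S = 6, R = 10; 6 < 10 — satisfied.
[2] R - W = 10 - 4 = 6 — satisfied.
[3] U = 20, S = 6; 20 ≥ 6 (want <) — violated.
[4] P = 19 is odd — satisfied.
[5] T - P = 3 - 19 = -16 — satisfied.
[6] V^2 + P^2 = 18^2 + 19^2 = 324 + 361 = 685 — satisfied.
[7] T = 3 ≠ 2 and P = 19 ≠ 18; both disjuncts false — violated.
[8] R = 10 = 10 (first disjunct) — satisfied.
[9] W + Q = 4 + 3 = 7; 7 ≥ 7 — satisfied.
[10] values 3 < 10 < 19 — satisfied.

Constraints 3 and 7 do not hold.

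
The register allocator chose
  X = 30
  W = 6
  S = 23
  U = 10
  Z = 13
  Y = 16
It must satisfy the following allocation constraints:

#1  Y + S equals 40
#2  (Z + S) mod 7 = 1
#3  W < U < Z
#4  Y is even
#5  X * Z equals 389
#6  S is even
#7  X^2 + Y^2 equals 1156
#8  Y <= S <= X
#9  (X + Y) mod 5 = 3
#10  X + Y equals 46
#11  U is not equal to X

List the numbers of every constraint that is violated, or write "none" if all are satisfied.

#1 Y + S = 16 + 23 = 39, not 40  FAIL
#2 Z + S = 36; 36 mod 7 = 1  OK
#3 values 6 < 10 < 13  OK
#4 Y = 16 is even  OK
#5 X * Z = 30 * 13 = 390, not 389  FAIL
#6 S = 23 is odd  FAIL
#7 X^2 + Y^2 = 30^2 + 16^2 = 900 + 256 = 1156  OK
#8 values 16 <= 23 <= 30  OK
#9 X + Y = 46; 46 mod 5 = 1, not 3  FAIL
#10 X + Y = 30 + 16 = 46  OK
#11 U = 10, X = 30; distinct  OK

Constraints 1, 5, 6, 9 do not hold.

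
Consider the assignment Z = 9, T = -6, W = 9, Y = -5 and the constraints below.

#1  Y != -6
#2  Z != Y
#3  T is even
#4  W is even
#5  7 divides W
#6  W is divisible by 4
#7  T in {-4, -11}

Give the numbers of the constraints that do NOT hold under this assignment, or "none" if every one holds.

No — constraints 4, 5, 6, and 7 are not satisfied.

#1 Y = -5, and -5 ≠ -6 — OK.
#2 Z = 9, Y = -5; distinct — OK.
#3 T = -6 is even — OK.
#4 W = 9 is odd — violated.
#5 9 = 7*1 + 2, so 7 does not divide 9 — violated.
#6 9 = 4*2 + 1, so 4 does not divide 9 — violated.
#7 T = -6 is not in {-4, -11} — violated.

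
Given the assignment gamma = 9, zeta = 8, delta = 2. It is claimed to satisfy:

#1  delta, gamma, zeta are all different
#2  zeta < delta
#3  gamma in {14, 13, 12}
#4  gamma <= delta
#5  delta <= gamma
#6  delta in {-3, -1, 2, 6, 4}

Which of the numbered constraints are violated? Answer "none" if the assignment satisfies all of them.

#1 values 2, 9, 8 are pairwise distinct — satisfied.
#2 zeta = 8, delta = 2; 8 ≥ 2 (want <) — violated.
#3 gamma = 9 is not in {14, 13, 12} — violated.
#4 gamma = 9, delta = 2; 9 > 2 (want ≤) — violated.
#5 delta = 2, gamma = 9; 2 ≤ 9 — satisfied.
#6 delta = 2 is in {-3, -1, 2, 6, 4} — satisfied.

Constraints 2, 3, and 4 do not hold.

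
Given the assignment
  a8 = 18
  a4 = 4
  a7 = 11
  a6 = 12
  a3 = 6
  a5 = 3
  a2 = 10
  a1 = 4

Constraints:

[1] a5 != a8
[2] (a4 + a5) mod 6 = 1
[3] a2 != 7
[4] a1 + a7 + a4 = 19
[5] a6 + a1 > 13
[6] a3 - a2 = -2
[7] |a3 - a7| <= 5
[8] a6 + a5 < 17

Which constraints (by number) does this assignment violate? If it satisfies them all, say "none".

Constraint 6 does not hold.

[1] a5 = 3, a8 = 18; distinct — OK.
[2] a4 + a5 = 7; 7 mod 6 = 1 — OK.
[3] a2 = 10, and 10 ≠ 7 — OK.
[4] a1 + a7 + a4 = 4 + 11 + 4 = 19 — OK.
[5] a6 + a1 = 12 + 4 = 16; 16 > 13 — OK.
[6] a3 - a2 = 6 - 10 = -4, not -2 — violated.
[7] |6 - 11| = 5; 5 ≤ 5 — OK.
[8] a6 + a5 = 12 + 3 = 15; 15 < 17 — OK.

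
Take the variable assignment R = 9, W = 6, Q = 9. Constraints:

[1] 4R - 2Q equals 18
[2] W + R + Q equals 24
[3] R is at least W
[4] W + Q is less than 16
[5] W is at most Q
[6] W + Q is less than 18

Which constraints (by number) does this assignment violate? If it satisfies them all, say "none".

The assignment satisfies every constraint.

[1] 4R - 2Q = 4(9) - 2(9) = 18  holds
[2] W + R + Q = 6 + 9 + 9 = 24  holds
[3] R = 9, W = 6; 9 ≥ 6  holds
[4] W + Q = 6 + 9 = 15; 15 < 16  holds
[5] W = 6, Q = 9; 6 ≤ 9  holds
[6] W + Q = 6 + 9 = 15; 15 < 18  holds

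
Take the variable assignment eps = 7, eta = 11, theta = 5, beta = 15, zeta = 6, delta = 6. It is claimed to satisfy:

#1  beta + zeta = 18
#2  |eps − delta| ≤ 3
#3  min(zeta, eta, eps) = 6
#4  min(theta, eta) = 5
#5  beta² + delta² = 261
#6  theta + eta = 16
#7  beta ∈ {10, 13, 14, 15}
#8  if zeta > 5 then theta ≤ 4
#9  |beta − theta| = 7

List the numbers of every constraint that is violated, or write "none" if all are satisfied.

#1 beta + zeta = 15 + 6 = 21, not 18 — violated.
#2 |7 − 6| = 1; 1 ≤ 3 — OK.
#3 min(6, 11, 7) = 6 — OK.
#4 min(5, 11) = 5 — OK.
#5 beta² + delta² = 15² + 6² = 225 + 36 = 261 — OK.
#6 theta + eta = 5 + 11 = 16 — OK.
#7 beta = 15 is in {10, 13, 14, 15} — OK.
#8 zeta = 6 > 5, so we need theta ≤ 4; but theta = 5 > 4 — violated.
#9 |15 − 5| = 10, not 7 — violated.

The assignment fails constraints 1, 8, and 9.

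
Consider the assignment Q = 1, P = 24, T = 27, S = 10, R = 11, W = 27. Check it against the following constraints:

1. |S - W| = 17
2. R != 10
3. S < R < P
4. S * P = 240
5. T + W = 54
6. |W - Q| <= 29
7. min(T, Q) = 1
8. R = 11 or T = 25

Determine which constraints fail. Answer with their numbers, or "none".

1. |10 - 27| = 17 — holds.
2. R = 11, and 11 ≠ 10 — holds.
3. values 10 < 11 < 24 — holds.
4. S * P = 10 * 24 = 240 — holds.
5. T + W = 27 + 27 = 54 — holds.
6. |27 - 1| = 26; 26 ≤ 29 — holds.
7. min(27, 1) = 1 — holds.
8. R = 11 = 11 (first disjunct) — holds.

No violations.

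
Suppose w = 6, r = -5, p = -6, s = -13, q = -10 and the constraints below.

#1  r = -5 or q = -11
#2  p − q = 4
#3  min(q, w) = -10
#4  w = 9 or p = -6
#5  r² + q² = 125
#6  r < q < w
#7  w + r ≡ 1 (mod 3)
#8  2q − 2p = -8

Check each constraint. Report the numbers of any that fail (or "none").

#1 r = -5 = -5 (first disjunct) — satisfied.
#2 p − q = -6 − (-10) = 4 — satisfied.
#3 min(-10, 6) = -10 — satisfied.
#4 w = 6 ≠ 9, but p = -6 = -6 (second disjunct) — satisfied.
#5 r² + q² = (-5)² + (-10)² = 25 + 100 = 125 — satisfied.
#6 values -5, -10, 6; r = -5 is not < q = -10 — violated.
#7 w + r = 1; 1 mod 3 = 1 — satisfied.
#8 2q − 2p = 2(-10) − 2(-6) = -8 — satisfied.

Constraint 6 is violated.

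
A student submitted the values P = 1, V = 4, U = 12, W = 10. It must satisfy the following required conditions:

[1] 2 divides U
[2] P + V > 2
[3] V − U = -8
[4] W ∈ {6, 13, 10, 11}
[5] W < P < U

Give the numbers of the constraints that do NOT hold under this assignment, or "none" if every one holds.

No — constraint 5 is not satisfied.

[1] 12 / 2 = 6, so 2 divides 12 — holds.
[2] P + V = 1 + 4 = 5; 5 > 2 — holds.
[3] V − U = 4 − 12 = -8 — holds.
[4] W = 10 is in {6, 13, 10, 11} — holds.
[5] values 10, 1, 12; W = 10 is not < P = 1 — fails.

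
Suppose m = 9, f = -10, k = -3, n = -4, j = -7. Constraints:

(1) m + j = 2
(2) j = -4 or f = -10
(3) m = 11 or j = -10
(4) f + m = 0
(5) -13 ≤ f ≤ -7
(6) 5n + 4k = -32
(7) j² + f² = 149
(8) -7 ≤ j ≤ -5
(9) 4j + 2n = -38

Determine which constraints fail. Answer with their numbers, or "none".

(1) m + j = 9 + (-7) = 2 — OK.
(2) j = -7 ≠ -4, but f = -10 = -10 (second disjunct) — OK.
(3) m = 9 ≠ 11 and j = -7 ≠ -10; both disjuncts false — violated.
(4) f + m = -10 + 9 = -1, not 0 — violated.
(5) f = -10 lies in [-13, -7] — OK.
(6) 5n + 4k = 5(-4) + 4(-3) = -32 — OK.
(7) j² + f² = (-7)² + (-10)² = 49 + 100 = 149 — OK.
(8) j = -7 lies in [-7, -5] — OK.
(9) 4j + 2n = 4(-7) + 2(-4) = -36, not -38 — violated.

Violated: 3, 4, and 9.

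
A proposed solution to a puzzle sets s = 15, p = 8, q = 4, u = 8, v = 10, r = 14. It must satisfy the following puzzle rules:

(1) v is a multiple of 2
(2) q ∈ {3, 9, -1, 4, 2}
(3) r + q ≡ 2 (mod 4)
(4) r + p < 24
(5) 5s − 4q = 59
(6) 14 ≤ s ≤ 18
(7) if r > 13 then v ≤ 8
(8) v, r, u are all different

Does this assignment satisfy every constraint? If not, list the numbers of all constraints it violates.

Constraint 7 does not hold.

(1) 10 / 2 = 5, so 2 divides 10  ✔
(2) q = 4 is in {3, 9, -1, 4, 2}  ✔
(3) r + q = 18; 18 mod 4 = 2  ✔
(4) r + p = 14 + 8 = 22; 22 < 24  ✔
(5) 5s − 4q = 5(15) − 4(4) = 59  ✔
(6) s = 15 lies in [14, 18]  ✔
(7) r = 14 > 13, so we need v ≤ 8; but v = 10 > 8  ✘
(8) values 10, 14, 8 are pairwise distinct  ✔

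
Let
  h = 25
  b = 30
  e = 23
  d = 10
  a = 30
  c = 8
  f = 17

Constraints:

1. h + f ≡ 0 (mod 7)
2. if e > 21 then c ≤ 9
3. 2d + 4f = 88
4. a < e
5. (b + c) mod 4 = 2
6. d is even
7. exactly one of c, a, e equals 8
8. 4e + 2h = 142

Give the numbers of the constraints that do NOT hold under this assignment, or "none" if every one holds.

1. h + f = 42; 42 mod 7 = 0 — holds.
2. e = 23 > 21, so we need c ≤ 9; c = 8 ≤ 9 — holds.
3. 2d + 4f = 2(10) + 4(17) = 88 — holds.
4. a = 30, e = 23; 30 ≥ 23 (want <) — does not hold.
5. b + c = 38; 38 mod 4 = 2 — holds.
6. d = 10 is even — holds.
7. c=8, a=30, e=23; 1 of them equals 8 — holds.
8. 4e + 2h = 4(23) + 2(25) = 142 — holds.

Constraint 4 does not hold.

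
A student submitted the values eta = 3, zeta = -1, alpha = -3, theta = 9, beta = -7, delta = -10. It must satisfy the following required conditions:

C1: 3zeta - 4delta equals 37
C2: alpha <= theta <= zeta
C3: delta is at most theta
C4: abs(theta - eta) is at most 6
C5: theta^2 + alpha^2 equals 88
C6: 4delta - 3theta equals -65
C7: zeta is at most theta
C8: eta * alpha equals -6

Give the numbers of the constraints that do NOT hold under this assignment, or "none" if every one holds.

C1: 3zeta - 4delta = 3(-1) - 4(-10) = 37  OK
C2: values -3, 9, -1; theta = 9 is not <= zeta = -1  FAIL
C3: delta = -10, theta = 9; -10 ≤ 9  OK
C4: abs(9 - 3) = 6; 6 ≤ 6  OK
C5: theta^2 + alpha^2 = 9^2 + (-3)^2 = 81 + 9 = 90, not 88  FAIL
C6: 4delta - 3theta = 4(-10) - 3(9) = -67, not -65  FAIL
C7: zeta = -1, theta = 9; -1 ≤ 9  OK
C8: eta * alpha = 3 * (-3) = -9, not -6  FAIL

Constraints 2, 5, 6, 8 do not hold.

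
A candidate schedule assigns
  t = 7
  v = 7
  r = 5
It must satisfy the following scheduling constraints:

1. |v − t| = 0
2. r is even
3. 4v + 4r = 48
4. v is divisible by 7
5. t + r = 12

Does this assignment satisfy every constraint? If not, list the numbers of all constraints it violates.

No — constraint 2 is not satisfied.

1. |7 − 7| = 0  ✔
2. r = 5 is odd  ✘
3. 4v + 4r = 4(7) + 4(5) = 48  ✔
4. 7 / 7 = 1, so 7 divides 7  ✔
5. t + r = 7 + 5 = 12  ✔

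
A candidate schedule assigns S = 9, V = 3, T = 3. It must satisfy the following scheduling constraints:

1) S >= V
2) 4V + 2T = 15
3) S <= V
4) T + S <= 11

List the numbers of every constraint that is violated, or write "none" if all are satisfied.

Violated: 2, 3, and 4.

1) S = 9, V = 3; 9 ≥ 3  holds
2) 4V + 2T = 4(3) + 2(3) = 18, not 15  fails
3) S = 9, V = 3; 9 > 3 (want ≤)  fails
4) T + S = 3 + 9 = 12; 12 > 11, bound 11 not met  fails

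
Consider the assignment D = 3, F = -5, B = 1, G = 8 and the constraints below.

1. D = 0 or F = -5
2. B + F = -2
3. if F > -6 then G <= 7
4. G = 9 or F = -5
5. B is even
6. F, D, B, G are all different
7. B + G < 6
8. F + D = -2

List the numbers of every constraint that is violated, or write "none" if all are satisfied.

1. D = 3 ≠ 0, but F = -5 = -5 (second disjunct) — OK.
2. B + F = 1 + (-5) = -4, not -2 — violated.
3. F = -5 > -6, so we need G ≤ 7; but G = 8 > 7 — violated.
4. G = 8 ≠ 9, but F = -5 = -5 (second disjunct) — OK.
5. B = 1 is odd — violated.
6. values -5, 3, 1, 8 are pairwise distinct — OK.
7. B + G = 1 + 8 = 9; 9 ≥ 6, bound 6 not met — violated.
8. F + D = -5 + 3 = -2 — OK.

No — constraints 2, 3, 5, 7 are not satisfied.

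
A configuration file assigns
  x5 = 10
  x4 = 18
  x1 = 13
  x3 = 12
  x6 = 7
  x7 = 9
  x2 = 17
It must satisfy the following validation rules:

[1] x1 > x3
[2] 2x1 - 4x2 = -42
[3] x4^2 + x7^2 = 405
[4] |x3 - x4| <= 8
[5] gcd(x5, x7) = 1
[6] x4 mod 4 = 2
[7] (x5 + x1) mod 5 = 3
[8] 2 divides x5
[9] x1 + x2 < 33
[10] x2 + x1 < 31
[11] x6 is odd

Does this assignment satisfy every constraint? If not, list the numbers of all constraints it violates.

The assignment satisfies every constraint.

[1] x1 = 13, x3 = 12; 13 > 12  holds
[2] 2x1 - 4x2 = 2(13) - 4(17) = -42  holds
[3] x4^2 + x7^2 = 18^2 + 9^2 = 324 + 81 = 405  holds
[4] |12 - 18| = 6; 6 ≤ 8  holds
[5] gcd(10, 9) = 1  holds
[6] 18 mod 4 = 2  holds
[7] x5 + x1 = 23; 23 mod 5 = 3  holds
[8] 10 / 2 = 5, so 2 divides 10  holds
[9] x1 + x2 = 13 + 17 = 30; 30 < 33  holds
[10] x2 + x1 = 17 + 13 = 30; 30 < 31  holds
[11] x6 = 7 is odd  holds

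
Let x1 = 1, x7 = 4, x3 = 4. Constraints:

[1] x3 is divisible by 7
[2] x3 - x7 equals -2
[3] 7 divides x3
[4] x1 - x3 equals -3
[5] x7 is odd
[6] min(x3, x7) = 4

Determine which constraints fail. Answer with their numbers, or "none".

Constraints 1, 2, 3, 5 are violated.

[1] 4 = 7*0 + 4, so 7 does not divide 4  ✘
[2] x3 - x7 = 4 - 4 = 0, not -2  ✘
[3] 4 = 7*0 + 4, so 7 does not divide 4  ✘
[4] x1 - x3 = 1 - 4 = -3  ✔
[5] x7 = 4 is even  ✘
[6] min(4, 4) = 4  ✔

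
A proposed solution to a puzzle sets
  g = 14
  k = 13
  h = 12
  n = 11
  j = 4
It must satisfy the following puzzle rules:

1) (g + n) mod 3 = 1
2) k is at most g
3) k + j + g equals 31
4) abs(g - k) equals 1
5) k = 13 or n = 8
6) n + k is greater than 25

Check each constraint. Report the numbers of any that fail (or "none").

Violated: 6.

1) g + n = 25; 25 mod 3 = 1  OK
2) k = 13, g = 14; 13 ≤ 14  OK
3) k + j + g = 13 + 4 + 14 = 31  OK
4) abs(14 - 13) = 1  OK
5) k = 13 = 13 (first disjunct)  OK
6) n + k = 11 + 13 = 24; 24 ≤ 25, bound 25 not met  FAIL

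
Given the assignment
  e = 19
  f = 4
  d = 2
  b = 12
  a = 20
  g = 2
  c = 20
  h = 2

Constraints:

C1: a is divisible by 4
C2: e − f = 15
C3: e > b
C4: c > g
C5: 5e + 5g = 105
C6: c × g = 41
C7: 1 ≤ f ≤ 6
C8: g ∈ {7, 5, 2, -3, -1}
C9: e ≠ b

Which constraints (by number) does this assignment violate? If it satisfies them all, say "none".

C1: 20 / 4 = 5, so 4 divides 20 — holds.
C2: e − f = 19 − 4 = 15 — holds.
C3: e = 19, b = 12; 19 > 12 — holds.
C4: c = 20, g = 2; 20 > 2 — holds.
C5: 5e + 5g = 5(19) + 5(2) = 105 — holds.
C6: c × g = 20 × 2 = 40, not 41 — does not hold.
C7: f = 4 lies in [1, 6] — holds.
C8: g = 2 is in {7, 5, 2, -3, -1} — holds.
C9: e = 19, b = 12; distinct — holds.

No — constraint 6 is not satisfied.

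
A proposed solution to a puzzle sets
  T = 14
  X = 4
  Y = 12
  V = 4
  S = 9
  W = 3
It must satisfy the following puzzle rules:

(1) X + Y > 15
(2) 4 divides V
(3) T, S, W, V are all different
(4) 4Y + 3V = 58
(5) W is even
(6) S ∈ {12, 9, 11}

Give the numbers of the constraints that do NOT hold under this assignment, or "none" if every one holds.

Constraints 4 and 5 are violated.

(1) X + Y = 4 + 12 = 16; 16 > 15 — satisfied.
(2) 4 / 4 = 1, so 4 divides 4 — satisfied.
(3) values 14, 9, 3, 4 are pairwise distinct — satisfied.
(4) 4Y + 3V = 4(12) + 3(4) = 60, not 58 — violated.
(5) W = 3 is odd — violated.
(6) S = 9 is in {12, 9, 11} — satisfied.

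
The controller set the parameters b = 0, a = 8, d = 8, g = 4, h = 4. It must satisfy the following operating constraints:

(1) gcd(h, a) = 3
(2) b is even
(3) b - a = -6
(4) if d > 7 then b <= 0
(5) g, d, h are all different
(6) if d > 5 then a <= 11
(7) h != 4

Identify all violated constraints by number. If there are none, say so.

(1) gcd(4, 8) = 4, not 3 — does not hold.
(2) b = 0 is even — holds.
(3) b - a = 0 - 8 = -8, not -6 — does not hold.
(4) d = 8 > 7, so we need b ≤ 0; b = 0 ≤ 0 — holds.
(5) g = h = 4, not all different — does not hold.
(6) d = 8 > 5, so we need a ≤ 11; a = 8 ≤ 11 — holds.
(7) h = 4, but 4 is required to differ — does not hold.

Constraints 1, 3, 5, 7 do not hold.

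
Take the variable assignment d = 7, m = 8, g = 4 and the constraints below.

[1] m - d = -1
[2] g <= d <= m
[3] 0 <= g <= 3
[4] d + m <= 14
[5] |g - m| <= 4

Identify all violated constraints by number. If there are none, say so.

Violated: 1, 3, and 4.

[1] m - d = 8 - 7 = 1, not -1 — violated.
[2] values 4 <= 7 <= 8 — OK.
[3] g = 4 is outside [0, 3] — violated.
[4] d + m = 7 + 8 = 15; 15 > 14, bound 14 not met — violated.
[5] |4 - 8| = 4; 4 ≤ 4 — OK.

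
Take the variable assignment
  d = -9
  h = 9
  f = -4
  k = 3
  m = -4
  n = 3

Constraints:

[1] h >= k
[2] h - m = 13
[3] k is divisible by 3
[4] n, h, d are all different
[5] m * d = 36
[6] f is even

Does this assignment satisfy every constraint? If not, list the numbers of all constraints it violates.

The assignment satisfies every constraint.

[1] h = 9, k = 3; 9 ≥ 3  yes
[2] h - m = 9 - (-4) = 13  yes
[3] 3 / 3 = 1, so 3 divides 3  yes
[4] values 3, 9, -9 are pairwise distinct  yes
[5] m * d = -4 * (-9) = 36  yes
[6] f = -4 is even  yes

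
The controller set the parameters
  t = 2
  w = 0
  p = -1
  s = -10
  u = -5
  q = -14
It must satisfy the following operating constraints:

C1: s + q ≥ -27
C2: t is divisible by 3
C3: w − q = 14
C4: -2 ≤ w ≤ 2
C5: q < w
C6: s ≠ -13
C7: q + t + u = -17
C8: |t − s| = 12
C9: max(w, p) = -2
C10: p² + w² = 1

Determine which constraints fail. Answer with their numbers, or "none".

Constraints 2, 9 are violated.

C1: s + q = -10 + (-14) = -24; -24 ≥ -27  OK
C2: 2 = 3×0 + 2, so 3 does not divide 2  FAIL
C3: w − q = 0 − (-14) = 14  OK
C4: w = 0 lies in [-2, 2]  OK
C5: q = -14, w = 0; -14 < 0  OK
C6: s = -10, and -10 ≠ -13  OK
C7: q + t + u = -14 + 2 + (-5) = -17  OK
C8: |2 − (-10)| = 12  OK
C9: max(0, -1) = 0, not -2  FAIL
C10: p² + w² = (-1)² + 0² = 1 + 0 = 1  OK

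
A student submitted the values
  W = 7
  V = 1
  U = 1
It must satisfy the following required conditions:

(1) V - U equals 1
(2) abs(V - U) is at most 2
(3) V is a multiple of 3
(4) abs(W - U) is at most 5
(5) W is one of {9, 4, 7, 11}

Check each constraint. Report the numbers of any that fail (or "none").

Constraints 1, 3, and 4 do not hold.

(1) V - U = 1 - 1 = 0, not 1 — does not hold.
(2) abs(1 - 1) = 0; 0 ≤ 2 — holds.
(3) 1 = 3*0 + 1, so 3 does not divide 1 — does not hold.
(4) abs(7 - 1) = 6; 6 > 5, exceeds bound 5 — does not hold.
(5) W = 7 is in {9, 4, 7, 11} — holds.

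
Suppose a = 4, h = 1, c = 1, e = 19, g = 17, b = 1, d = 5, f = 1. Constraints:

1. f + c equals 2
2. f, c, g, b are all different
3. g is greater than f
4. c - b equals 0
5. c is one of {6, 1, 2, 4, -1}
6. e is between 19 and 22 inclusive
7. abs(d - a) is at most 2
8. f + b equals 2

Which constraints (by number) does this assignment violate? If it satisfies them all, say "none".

1. f + c = 1 + 1 = 2  yes
2. f = c = 1, not all different  no
3. g = 17, f = 1; 17 > 1  yes
4. c - b = 1 - 1 = 0  yes
5. c = 1 is in {6, 1, 2, 4, -1}  yes
6. e = 19 lies in [19, 22]  yes
7. abs(5 - 4) = 1; 1 ≤ 2  yes
8. f + b = 1 + 1 = 2  yes

No — constraint 2 is not satisfied.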